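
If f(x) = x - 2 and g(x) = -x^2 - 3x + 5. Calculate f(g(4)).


-25


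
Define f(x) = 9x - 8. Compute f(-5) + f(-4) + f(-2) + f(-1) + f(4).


f(-5) = -53
f(-4) = -44
f(-2) = -26
f(-1) = -17
f(4) = 28
Sum = -112

-112


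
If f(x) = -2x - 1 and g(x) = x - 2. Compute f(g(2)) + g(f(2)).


-8


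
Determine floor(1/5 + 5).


5


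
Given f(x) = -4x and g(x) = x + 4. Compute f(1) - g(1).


-9


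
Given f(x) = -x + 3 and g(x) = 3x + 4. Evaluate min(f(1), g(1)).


f(1) = 2
g(1) = 7
min = 2

2


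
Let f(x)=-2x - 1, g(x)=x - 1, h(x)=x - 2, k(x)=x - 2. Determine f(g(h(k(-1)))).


k(-1) = -3
h(-3) = -5
g(-5) = -6
f(-6) = 11

11


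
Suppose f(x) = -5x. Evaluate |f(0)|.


f(0) = 0
|0| = 0

0


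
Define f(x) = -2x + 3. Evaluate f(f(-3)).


f(-3) = 9
f(9) = -15

-15


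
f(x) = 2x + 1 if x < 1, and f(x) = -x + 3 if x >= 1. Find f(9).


9 satisfies x >= 1
f(9) = -6

-6


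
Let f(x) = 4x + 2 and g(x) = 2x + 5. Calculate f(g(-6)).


g(-6) = -7
f(-7) = -26

-26


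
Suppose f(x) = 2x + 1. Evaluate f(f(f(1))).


f(1) = 3
f(3) = 7
f(7) = 15

15


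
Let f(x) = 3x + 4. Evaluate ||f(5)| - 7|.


f(5) = 19
|19| = 19
|19 - 7| = 12

12


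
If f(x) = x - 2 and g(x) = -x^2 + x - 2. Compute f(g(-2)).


g(-2) = -8
f(-8) = -10

-10


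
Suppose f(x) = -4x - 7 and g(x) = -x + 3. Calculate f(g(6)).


5


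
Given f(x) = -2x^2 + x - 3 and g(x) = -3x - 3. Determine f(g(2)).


g(2) = -9
f(-9) = (-2)*(-9)^2 + 1*(-9) - 3 = -174

-174


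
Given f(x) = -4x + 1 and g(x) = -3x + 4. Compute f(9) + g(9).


f(9) = -35
g(9) = -23
Sum = -58

-58


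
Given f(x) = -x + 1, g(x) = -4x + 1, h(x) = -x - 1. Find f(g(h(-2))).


h(-2) = 1
g(1) = -3
f(-3) = 4

4


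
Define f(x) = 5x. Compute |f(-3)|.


f(-3) = -15
|-15| = 15

15


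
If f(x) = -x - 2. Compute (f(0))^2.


4


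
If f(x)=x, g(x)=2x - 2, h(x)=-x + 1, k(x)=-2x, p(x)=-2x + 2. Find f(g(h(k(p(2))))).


p(2) = -2
k(-2) = 4
h(4) = -3
g(-3) = -8
f(-8) = -8

-8


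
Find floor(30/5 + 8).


30/5 = 6
6 + 8 = 14
floor(14) = 14

14


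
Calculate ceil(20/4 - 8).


20/4 = 5
5 - 8 = -3
ceil(-3) = -3

-3


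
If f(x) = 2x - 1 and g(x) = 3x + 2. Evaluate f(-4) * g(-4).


f(-4) = -9
g(-4) = -10
Product = 90

90


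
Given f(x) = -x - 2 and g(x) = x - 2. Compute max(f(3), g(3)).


f(3) = -5
g(3) = 1
max = 1

1


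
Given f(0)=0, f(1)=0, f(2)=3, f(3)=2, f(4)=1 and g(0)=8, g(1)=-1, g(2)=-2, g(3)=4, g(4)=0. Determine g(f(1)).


f(1) = 0
g(0) = 8

8


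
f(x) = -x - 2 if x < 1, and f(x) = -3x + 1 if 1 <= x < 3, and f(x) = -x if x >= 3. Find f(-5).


-5 satisfies x < 1
f(-5) = 3

3


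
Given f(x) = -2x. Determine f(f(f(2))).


f(2) = -4
f(-4) = 8
f(8) = -16

-16


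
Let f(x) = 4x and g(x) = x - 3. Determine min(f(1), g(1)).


f(1) = 4
g(1) = -2
min = -2

-2


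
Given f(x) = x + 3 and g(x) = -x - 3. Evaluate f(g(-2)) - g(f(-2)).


f(g(-2)) = 2
g(f(-2)) = -4
Difference = 6

6


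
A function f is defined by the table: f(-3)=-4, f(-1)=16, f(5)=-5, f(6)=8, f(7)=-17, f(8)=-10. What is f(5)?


Reading from the table at x = 5

-5


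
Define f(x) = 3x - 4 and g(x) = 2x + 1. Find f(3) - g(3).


f(3) = 5
g(3) = 7
Difference = -2

-2


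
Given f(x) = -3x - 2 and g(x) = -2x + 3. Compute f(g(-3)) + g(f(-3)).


-40


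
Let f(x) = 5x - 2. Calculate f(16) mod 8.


6


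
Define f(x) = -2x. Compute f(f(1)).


f(1) = -2
f(-2) = 4

4


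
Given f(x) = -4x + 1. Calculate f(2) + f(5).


f(2) = -7
f(5) = -19
Sum = -26

-26


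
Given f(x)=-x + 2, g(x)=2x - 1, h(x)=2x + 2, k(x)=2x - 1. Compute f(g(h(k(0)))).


k(0) = -1
h(-1) = 0
g(0) = -1
f(-1) = 3

3


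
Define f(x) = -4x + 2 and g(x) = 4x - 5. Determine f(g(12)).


-170


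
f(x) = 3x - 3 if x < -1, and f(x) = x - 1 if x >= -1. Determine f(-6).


-6 satisfies x < -1
f(-6) = -21

-21


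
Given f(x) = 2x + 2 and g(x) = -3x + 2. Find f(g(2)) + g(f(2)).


f(g(2)) = -6
g(f(2)) = -16
Sum = -22

-22


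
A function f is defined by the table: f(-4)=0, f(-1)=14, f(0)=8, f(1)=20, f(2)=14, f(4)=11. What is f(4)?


Reading from the table at x = 4

11


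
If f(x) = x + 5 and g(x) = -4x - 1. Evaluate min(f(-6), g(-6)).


f(-6) = -1
g(-6) = 23
min = -1

-1


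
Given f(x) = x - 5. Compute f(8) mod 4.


f(8) = 3
3 mod 4 = 3

3


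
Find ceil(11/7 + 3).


5


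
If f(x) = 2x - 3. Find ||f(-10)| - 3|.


f(-10) = -23
|-23| = 23
|23 - 3| = 20

20


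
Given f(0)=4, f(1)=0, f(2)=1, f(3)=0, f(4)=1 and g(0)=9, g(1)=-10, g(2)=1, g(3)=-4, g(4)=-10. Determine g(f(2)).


f(2) = 1
g(1) = -10

-10


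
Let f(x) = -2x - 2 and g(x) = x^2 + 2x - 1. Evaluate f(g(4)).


g(4) = 23
f(23) = -48

-48


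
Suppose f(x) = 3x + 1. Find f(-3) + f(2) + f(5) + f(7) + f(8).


f(-3) = -8
f(2) = 7
f(5) = 16
f(7) = 22
f(8) = 25
Sum = 62

62


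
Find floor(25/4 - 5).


25/4 = 6.25
6.25 - 5 = 1.25
floor(1.25) = 1

1


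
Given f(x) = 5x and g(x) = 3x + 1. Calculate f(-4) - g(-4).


f(-4) = -20
g(-4) = -11
Difference = -9

-9


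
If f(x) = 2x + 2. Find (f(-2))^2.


f(-2) = -2
(-2)^2 = 4

4


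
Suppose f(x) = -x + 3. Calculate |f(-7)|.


f(-7) = 10
|10| = 10

10


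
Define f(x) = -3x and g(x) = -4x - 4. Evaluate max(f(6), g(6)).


f(6) = -18
g(6) = -28
max = -18

-18


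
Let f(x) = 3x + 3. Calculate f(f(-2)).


f(-2) = -3
f(-3) = -6

-6


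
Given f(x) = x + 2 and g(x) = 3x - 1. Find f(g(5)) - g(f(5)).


f(g(5)) = 16
g(f(5)) = 20
Difference = -4

-4


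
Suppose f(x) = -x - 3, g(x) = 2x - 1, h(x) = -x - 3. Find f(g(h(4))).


h(4) = -7
g(-7) = -15
f(-15) = 12

12


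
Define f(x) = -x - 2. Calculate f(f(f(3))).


f(3) = -5
f(-5) = 3
f(3) = -5

-5


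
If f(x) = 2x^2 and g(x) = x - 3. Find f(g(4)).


g(4) = 1
f(1) = 2*(1)^2 = 2

2


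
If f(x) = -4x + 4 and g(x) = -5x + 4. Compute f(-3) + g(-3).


35


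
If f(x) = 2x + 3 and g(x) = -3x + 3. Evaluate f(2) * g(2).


f(2) = 7
g(2) = -3
Product = -21

-21


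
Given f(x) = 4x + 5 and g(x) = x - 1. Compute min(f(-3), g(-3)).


f(-3) = -7
g(-3) = -4
min = -7

-7


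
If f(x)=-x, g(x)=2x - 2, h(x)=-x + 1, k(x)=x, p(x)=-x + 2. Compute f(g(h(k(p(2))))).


p(2) = 0
k(0) = 0
h(0) = 1
g(1) = 0
f(0) = 0

0


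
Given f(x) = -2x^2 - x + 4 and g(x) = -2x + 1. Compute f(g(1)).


g(1) = -1
f(-1) = (-2)*(-1)^2 - 1*(-1) + 4 = 3

3


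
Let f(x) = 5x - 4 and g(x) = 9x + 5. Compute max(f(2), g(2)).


f(2) = 6
g(2) = 23
max = 23

23


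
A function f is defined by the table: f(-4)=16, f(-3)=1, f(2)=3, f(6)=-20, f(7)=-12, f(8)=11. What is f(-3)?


Reading from the table at x = -3

1


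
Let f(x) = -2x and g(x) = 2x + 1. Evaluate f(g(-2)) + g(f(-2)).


f(g(-2)) = 6
g(f(-2)) = 9
Sum = 15

15


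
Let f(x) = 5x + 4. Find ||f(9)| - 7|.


42


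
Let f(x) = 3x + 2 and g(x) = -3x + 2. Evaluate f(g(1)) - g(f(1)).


f(g(1)) = -1
g(f(1)) = -13
Difference = 12

12


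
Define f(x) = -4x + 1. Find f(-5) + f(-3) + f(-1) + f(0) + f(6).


17


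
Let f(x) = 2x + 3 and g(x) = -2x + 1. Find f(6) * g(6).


f(6) = 15
g(6) = -11
Product = -165

-165


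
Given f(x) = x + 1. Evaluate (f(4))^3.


125


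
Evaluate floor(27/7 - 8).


27/7 = 3.8571
3.8571 - 8 = -4.1429
floor(-4.1429) = -5

-5


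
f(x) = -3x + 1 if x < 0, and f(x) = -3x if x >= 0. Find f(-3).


-3 satisfies x < 0
f(-3) = 10

10


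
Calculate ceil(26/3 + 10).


26/3 = 8.6667
8.6667 + 10 = 18.6667
ceil(18.6667) = 19

19


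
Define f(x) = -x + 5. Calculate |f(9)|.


f(9) = -4
|-4| = 4

4


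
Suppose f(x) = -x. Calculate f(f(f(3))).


f(3) = -3
f(-3) = 3
f(3) = -3

-3


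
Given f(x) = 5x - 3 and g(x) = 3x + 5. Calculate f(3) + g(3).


f(3) = 12
g(3) = 14
Sum = 26

26


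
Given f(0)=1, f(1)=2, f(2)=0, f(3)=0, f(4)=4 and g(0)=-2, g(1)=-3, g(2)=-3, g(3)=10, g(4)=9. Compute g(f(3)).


f(3) = 0
g(0) = -2

-2


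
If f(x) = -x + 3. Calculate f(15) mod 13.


f(15) = -12
-12 mod 13 = 1

1


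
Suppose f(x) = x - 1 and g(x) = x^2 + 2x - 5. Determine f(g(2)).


g(2) = 3
f(3) = 2

2


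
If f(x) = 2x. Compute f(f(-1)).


f(-1) = -2
f(-2) = -4

-4


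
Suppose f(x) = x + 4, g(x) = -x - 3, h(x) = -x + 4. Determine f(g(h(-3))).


h(-3) = 7
g(7) = -10
f(-10) = -6

-6


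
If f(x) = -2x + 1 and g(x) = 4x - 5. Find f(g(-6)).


g(-6) = -29
f(-29) = 59

59


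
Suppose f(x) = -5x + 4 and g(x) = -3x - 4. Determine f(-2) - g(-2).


f(-2) = 14
g(-2) = 2
Difference = 12

12


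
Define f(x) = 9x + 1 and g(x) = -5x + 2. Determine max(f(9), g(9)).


f(9) = 82
g(9) = -43
max = 82

82


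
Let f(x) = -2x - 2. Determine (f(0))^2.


f(0) = -2
(-2)^2 = 4

4


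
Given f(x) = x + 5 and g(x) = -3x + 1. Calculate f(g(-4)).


g(-4) = 13
f(13) = 18

18


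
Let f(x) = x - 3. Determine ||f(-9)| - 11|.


f(-9) = -12
|-12| = 12
|12 - 11| = 1

1


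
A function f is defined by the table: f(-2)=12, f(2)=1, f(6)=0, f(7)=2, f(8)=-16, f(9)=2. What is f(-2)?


Reading from the table at x = -2

12


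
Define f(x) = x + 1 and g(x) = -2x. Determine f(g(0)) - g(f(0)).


3


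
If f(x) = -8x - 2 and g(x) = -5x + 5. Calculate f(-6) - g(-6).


f(-6) = 46
g(-6) = 35
Difference = 11

11


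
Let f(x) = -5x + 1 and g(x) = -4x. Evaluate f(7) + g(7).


f(7) = -34
g(7) = -28
Sum = -62

-62


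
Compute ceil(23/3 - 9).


23/3 = 7.6667
7.6667 - 9 = -1.3333
ceil(-1.3333) = -1

-1


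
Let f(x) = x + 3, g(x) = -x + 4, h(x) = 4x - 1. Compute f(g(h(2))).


0


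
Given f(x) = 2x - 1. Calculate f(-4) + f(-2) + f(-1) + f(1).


f(-4) = -9
f(-2) = -5
f(-1) = -3
f(1) = 1
Sum = -16

-16


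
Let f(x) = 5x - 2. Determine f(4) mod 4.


f(4) = 18
18 mod 4 = 2

2


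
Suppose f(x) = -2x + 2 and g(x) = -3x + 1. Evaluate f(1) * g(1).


f(1) = 0
g(1) = -2
Product = 0

0


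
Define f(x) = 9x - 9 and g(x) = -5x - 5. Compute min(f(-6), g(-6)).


f(-6) = -63
g(-6) = 25
min = -63

-63


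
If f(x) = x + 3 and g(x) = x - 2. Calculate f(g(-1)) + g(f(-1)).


f(g(-1)) = 0
g(f(-1)) = 0
Sum = 0

0


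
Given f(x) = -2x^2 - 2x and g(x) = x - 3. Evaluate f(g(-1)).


-24


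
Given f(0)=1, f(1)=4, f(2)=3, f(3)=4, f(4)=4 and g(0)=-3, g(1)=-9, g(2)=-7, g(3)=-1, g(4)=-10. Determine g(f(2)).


-1


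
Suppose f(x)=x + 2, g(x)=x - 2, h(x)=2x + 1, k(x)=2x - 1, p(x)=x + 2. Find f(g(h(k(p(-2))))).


p(-2) = 0
k(0) = -1
h(-1) = -1
g(-1) = -3
f(-3) = -1

-1


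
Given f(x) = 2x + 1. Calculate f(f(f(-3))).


-17


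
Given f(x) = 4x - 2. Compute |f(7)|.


f(7) = 26
|26| = 26

26


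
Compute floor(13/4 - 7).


13/4 = 3.25
3.25 - 7 = -3.75
floor(-3.75) = -4

-4


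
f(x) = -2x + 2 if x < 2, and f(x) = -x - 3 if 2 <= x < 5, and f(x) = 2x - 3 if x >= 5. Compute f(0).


0 satisfies x < 2
f(0) = 2

2


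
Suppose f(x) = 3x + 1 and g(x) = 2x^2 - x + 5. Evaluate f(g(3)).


g(3) = 20
f(20) = 61

61


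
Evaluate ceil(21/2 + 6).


21/2 = 10.5
10.5 + 6 = 16.5
ceil(16.5) = 17

17


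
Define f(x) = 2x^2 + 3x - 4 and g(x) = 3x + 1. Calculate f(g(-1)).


g(-1) = -2
f(-2) = 2*(-2)^2 + 3*(-2) - 4 = -2

-2


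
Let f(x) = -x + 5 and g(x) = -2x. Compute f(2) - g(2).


f(2) = 3
g(2) = -4
Difference = 7

7


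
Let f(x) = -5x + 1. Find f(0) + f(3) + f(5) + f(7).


f(0) = 1
f(3) = -14
f(5) = -24
f(7) = -34
Sum = -71

-71


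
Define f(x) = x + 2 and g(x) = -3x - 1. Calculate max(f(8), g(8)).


f(8) = 10
g(8) = -25
max = 10

10


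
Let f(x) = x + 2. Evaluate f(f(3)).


7


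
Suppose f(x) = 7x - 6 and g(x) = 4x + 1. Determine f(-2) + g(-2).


f(-2) = -20
g(-2) = -7
Sum = -27

-27


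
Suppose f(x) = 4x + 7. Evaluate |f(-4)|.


9


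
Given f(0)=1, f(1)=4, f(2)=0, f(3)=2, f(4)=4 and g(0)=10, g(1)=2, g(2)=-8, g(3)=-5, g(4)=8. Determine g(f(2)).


f(2) = 0
g(0) = 10

10


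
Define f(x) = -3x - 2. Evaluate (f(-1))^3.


f(-1) = 1
(1)^3 = 1

1


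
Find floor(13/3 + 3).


13/3 = 4.3333
4.3333 + 3 = 7.3333
floor(7.3333) = 7

7


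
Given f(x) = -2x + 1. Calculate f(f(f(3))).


f(3) = -5
f(-5) = 11
f(11) = -21

-21


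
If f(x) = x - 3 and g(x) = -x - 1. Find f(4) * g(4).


f(4) = 1
g(4) = -5
Product = -5

-5


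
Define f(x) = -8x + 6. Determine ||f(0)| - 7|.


1


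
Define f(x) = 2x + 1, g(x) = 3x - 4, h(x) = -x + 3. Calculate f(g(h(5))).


h(5) = -2
g(-2) = -10
f(-10) = -19

-19


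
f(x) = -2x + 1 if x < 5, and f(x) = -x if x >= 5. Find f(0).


0 satisfies x < 5
f(0) = 1

1


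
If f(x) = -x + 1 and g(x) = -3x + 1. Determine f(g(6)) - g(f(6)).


f(g(6)) = 18
g(f(6)) = 16
Difference = 2

2


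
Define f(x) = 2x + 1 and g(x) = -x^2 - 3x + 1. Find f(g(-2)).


g(-2) = 3
f(3) = 7

7


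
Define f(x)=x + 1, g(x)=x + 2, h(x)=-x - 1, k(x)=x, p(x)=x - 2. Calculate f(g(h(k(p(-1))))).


5


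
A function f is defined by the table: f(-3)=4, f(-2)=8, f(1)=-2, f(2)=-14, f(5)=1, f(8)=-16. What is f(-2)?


Reading from the table at x = -2

8


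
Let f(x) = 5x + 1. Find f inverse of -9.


Solve 5x + 1 = -9
x = (-9 - 1) / 5 = -2

-2


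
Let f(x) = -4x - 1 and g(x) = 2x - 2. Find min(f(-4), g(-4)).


f(-4) = 15
g(-4) = -10
min = -10

-10


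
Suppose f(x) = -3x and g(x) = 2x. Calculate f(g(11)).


g(11) = 22
f(22) = -66

-66


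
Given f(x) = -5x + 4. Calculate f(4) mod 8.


f(4) = -16
-16 mod 8 = 0

0


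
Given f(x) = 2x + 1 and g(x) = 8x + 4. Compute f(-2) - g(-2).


f(-2) = -3
g(-2) = -12
Difference = 9

9


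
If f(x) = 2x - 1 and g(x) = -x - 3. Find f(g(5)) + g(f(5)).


f(g(5)) = -17
g(f(5)) = -12
Sum = -29

-29


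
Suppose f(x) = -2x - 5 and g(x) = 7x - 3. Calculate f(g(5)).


g(5) = 32
f(32) = -69

-69


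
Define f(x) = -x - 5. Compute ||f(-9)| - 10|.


f(-9) = 4
|4| = 4
|4 - 10| = 6

6


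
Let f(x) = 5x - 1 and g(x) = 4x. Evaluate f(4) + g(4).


f(4) = 19
g(4) = 16
Sum = 35

35


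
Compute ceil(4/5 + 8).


9


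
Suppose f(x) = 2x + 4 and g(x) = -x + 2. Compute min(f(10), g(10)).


f(10) = 24
g(10) = -8
min = -8

-8


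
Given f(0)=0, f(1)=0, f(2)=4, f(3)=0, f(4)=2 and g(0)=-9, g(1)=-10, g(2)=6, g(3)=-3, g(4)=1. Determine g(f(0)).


f(0) = 0
g(0) = -9

-9


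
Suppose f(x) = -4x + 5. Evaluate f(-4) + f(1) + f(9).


-9


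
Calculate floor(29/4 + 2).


9


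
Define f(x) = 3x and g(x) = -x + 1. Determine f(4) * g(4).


f(4) = 12
g(4) = -3
Product = -36

-36


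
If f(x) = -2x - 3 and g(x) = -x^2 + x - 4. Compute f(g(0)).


g(0) = -4
f(-4) = 5

5


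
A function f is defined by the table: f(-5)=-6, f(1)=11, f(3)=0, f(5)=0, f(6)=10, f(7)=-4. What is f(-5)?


Reading from the table at x = -5

-6


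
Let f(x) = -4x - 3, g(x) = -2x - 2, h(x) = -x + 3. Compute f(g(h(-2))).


45


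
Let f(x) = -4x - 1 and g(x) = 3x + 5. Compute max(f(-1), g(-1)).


f(-1) = 3
g(-1) = 2
max = 3

3


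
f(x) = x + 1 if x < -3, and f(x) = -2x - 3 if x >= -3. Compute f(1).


-5


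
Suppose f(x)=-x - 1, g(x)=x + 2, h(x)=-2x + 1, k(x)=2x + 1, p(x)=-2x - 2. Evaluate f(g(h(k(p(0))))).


p(0) = -2
k(-2) = -3
h(-3) = 7
g(7) = 9
f(9) = -10

-10


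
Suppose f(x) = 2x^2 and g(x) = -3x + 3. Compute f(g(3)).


g(3) = -6
f(-6) = 2*(-6)^2 = 72

72


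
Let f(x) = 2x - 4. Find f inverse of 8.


Solve 2x - 4 = 8
x = (8 + 4) / 2 = 6

6


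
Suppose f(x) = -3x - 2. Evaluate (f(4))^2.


f(4) = -14
(-14)^2 = 196

196


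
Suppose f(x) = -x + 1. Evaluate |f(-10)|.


f(-10) = 11
|11| = 11

11


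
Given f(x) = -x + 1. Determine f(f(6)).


f(6) = -5
f(-5) = 6

6


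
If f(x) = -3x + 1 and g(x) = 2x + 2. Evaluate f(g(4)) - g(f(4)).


f(g(4)) = -29
g(f(4)) = -20
Difference = -9

-9


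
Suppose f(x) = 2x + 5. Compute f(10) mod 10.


f(10) = 25
25 mod 10 = 5

5


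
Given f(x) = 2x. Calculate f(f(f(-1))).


f(-1) = -2
f(-2) = -4
f(-4) = -8

-8


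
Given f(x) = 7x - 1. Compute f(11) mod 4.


f(11) = 76
76 mod 4 = 0

0


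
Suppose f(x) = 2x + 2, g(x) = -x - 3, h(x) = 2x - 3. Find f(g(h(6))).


h(6) = 9
g(9) = -12
f(-12) = -22

-22


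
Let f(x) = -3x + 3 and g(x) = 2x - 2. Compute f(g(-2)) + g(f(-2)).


f(g(-2)) = 21
g(f(-2)) = 16
Sum = 37

37


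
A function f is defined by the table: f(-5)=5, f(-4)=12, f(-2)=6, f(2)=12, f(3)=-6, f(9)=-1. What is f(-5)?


Reading from the table at x = -5

5


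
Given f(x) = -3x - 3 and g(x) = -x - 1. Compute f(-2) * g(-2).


f(-2) = 3
g(-2) = 1
Product = 3

3


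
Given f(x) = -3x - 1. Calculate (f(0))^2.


f(0) = -1
(-1)^2 = 1

1


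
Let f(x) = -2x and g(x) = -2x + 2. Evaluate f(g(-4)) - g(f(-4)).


f(g(-4)) = -20
g(f(-4)) = -14
Difference = -6

-6


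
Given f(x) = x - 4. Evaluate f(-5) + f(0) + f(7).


-10


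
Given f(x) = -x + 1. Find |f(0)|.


f(0) = 1
|1| = 1

1


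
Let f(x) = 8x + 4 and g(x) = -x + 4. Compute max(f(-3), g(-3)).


f(-3) = -20
g(-3) = 7
max = 7

7


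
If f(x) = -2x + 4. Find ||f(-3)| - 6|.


f(-3) = 10
|10| = 10
|10 - 6| = 4

4


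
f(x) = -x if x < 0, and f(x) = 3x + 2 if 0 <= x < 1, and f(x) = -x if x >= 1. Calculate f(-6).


6


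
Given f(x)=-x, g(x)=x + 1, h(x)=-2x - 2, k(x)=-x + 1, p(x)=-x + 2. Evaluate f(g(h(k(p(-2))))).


p(-2) = 4
k(4) = -3
h(-3) = 4
g(4) = 5
f(5) = -5

-5


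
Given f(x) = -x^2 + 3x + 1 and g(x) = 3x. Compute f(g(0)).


1


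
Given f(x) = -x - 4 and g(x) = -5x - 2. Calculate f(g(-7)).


g(-7) = 33
f(33) = -37

-37


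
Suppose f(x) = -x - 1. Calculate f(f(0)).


f(0) = -1
f(-1) = 0

0


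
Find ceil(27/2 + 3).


27/2 = 13.5
13.5 + 3 = 16.5
ceil(16.5) = 17

17


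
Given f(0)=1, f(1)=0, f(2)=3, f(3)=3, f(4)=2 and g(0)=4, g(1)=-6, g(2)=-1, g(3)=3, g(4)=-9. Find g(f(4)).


f(4) = 2
g(2) = -1

-1


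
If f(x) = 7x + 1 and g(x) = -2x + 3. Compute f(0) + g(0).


4


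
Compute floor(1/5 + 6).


1/5 = 0.2
0.2 + 6 = 6.2
floor(6.2) = 6

6


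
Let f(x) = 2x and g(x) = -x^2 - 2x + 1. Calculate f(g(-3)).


g(-3) = -2
f(-2) = -4

-4


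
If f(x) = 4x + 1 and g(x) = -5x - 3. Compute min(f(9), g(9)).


-48


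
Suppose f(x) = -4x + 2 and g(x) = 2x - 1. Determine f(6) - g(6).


-33


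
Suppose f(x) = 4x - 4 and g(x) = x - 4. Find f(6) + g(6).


f(6) = 20
g(6) = 2
Sum = 22

22


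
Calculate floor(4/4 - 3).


4/4 = 1
1 - 3 = -2
floor(-2) = -2

-2


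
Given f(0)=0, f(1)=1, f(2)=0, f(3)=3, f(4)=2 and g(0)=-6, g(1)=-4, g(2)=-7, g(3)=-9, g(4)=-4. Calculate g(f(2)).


f(2) = 0
g(0) = -6

-6


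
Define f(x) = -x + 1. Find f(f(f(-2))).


f(-2) = 3
f(3) = -2
f(-2) = 3

3


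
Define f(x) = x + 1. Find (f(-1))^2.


f(-1) = 0
(0)^2 = 0

0


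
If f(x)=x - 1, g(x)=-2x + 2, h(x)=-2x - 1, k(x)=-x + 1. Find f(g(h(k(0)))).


k(0) = 1
h(1) = -3
g(-3) = 8
f(8) = 7

7


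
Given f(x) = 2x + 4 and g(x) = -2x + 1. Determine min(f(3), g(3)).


f(3) = 10
g(3) = -5
min = -5

-5


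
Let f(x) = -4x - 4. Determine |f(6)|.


f(6) = -28
|-28| = 28

28


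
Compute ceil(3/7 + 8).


3/7 = 0.4286
0.4286 + 8 = 8.4286
ceil(8.4286) = 9

9


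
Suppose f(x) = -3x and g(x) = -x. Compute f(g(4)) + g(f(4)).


24


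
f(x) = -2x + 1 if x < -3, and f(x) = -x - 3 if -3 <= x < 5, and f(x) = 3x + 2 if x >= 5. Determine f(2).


2 satisfies -3 <= x < 5
f(2) = -5

-5


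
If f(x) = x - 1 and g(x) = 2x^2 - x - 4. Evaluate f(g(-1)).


g(-1) = -1
f(-1) = -2

-2


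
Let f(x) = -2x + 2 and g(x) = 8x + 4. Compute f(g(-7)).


g(-7) = -52
f(-52) = 106

106


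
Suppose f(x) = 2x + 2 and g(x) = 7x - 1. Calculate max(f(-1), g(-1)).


f(-1) = 0
g(-1) = -8
max = 0

0


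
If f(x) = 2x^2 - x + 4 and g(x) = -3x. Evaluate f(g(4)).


g(4) = -12
f(-12) = 2*(-12)^2 - 1*(-12) + 4 = 304

304


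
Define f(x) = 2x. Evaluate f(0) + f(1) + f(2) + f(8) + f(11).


44


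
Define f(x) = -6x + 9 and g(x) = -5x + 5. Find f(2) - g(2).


f(2) = -3
g(2) = -5
Difference = 2

2


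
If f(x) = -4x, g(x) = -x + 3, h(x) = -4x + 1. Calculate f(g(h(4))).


h(4) = -15
g(-15) = 18
f(18) = -72

-72


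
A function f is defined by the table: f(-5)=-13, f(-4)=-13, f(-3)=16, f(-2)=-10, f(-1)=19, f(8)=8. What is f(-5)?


Reading from the table at x = -5

-13


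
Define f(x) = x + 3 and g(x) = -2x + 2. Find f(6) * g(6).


f(6) = 9
g(6) = -10
Product = -90

-90


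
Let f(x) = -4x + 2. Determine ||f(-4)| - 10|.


f(-4) = 18
|18| = 18
|18 - 10| = 8

8


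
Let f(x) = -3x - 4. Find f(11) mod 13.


f(11) = -37
-37 mod 13 = 2

2


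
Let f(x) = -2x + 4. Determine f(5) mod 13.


f(5) = -6
-6 mod 13 = 7

7


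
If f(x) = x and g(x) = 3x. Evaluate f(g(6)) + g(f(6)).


f(g(6)) = 18
g(f(6)) = 18
Sum = 36

36


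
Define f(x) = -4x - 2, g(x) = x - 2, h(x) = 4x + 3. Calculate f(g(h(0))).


h(0) = 3
g(3) = 1
f(1) = -6

-6


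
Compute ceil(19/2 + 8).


19/2 = 9.5
9.5 + 8 = 17.5
ceil(17.5) = 18

18


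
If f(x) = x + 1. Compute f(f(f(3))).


f(3) = 4
f(4) = 5
f(5) = 6

6


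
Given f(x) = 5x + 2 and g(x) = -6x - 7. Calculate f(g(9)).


g(9) = -61
f(-61) = -303

-303


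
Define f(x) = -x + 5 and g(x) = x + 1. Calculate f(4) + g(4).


f(4) = 1
g(4) = 5
Sum = 6

6


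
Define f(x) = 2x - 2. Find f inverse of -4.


Solve 2x - 2 = -4
x = (-4 + 2) / 2 = -1

-1


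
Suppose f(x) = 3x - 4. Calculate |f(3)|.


f(3) = 5
|5| = 5

5


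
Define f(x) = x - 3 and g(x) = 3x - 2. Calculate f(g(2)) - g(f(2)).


6


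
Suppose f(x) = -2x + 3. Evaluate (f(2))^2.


f(2) = -1
(-1)^2 = 1

1


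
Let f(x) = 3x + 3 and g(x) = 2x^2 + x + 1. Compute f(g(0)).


g(0) = 1
f(1) = 6

6


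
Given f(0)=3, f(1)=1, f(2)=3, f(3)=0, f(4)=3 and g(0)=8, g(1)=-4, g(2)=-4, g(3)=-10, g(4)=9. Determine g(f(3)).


8


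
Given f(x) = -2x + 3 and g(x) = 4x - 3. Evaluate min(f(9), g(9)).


f(9) = -15
g(9) = 33
min = -15

-15


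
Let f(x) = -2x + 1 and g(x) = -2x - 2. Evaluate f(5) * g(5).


f(5) = -9
g(5) = -12
Product = 108

108


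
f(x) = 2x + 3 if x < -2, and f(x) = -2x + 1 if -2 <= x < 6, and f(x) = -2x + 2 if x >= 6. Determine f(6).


6 satisfies x >= 6
f(6) = -10

-10


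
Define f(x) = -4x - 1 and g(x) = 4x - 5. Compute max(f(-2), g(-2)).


7


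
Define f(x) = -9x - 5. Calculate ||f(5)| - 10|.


f(5) = -50
|-50| = 50
|50 - 10| = 40

40


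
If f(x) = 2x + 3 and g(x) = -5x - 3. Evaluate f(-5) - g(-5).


f(-5) = -7
g(-5) = 22
Difference = -29

-29


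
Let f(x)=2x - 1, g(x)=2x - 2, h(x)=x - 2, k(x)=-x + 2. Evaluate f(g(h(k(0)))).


-5


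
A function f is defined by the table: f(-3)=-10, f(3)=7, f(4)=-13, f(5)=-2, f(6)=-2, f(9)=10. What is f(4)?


-13


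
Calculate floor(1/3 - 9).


-9


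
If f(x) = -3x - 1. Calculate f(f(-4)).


-34


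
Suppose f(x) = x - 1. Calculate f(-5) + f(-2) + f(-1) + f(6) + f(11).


f(-5) = -6
f(-2) = -3
f(-1) = -2
f(6) = 5
f(11) = 10
Sum = 4

4


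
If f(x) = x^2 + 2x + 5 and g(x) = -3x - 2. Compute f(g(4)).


g(4) = -14
f(-14) = 1*(-14)^2 + 2*(-14) + 5 = 173

173


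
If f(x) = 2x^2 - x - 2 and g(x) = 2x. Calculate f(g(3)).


g(3) = 6
f(6) = 2*(6)^2 - 1*(6) - 2 = 64

64


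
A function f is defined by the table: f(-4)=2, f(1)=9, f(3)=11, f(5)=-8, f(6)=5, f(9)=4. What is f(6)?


Reading from the table at x = 6

5


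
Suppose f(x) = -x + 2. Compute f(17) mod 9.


3


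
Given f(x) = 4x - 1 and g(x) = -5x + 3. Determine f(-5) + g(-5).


7


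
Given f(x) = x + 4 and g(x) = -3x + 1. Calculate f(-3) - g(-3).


f(-3) = 1
g(-3) = 10
Difference = -9

-9


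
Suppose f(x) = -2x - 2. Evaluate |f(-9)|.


f(-9) = 16
|16| = 16

16


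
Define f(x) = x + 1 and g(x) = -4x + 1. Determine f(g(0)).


g(0) = 1
f(1) = 2

2


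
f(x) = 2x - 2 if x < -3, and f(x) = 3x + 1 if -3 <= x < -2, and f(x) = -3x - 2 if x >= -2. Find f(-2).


-2 satisfies x >= -2
f(-2) = 4

4


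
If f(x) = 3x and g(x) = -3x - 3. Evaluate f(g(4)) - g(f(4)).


-6


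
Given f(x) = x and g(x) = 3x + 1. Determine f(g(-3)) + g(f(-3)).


f(g(-3)) = -8
g(f(-3)) = -8
Sum = -16

-16


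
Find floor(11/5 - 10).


-8


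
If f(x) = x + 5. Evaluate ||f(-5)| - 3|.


f(-5) = 0
|0| = 0
|0 - 3| = 3

3


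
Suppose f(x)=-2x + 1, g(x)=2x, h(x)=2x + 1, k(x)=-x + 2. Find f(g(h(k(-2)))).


k(-2) = 4
h(4) = 9
g(9) = 18
f(18) = -35

-35


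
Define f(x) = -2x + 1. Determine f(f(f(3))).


f(3) = -5
f(-5) = 11
f(11) = -21

-21


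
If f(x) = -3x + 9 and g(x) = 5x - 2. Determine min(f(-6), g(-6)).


f(-6) = 27
g(-6) = -32
min = -32

-32


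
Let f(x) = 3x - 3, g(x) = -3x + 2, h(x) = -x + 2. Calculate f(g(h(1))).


h(1) = 1
g(1) = -1
f(-1) = -6

-6


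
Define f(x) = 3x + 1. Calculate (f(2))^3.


f(2) = 7
(7)^3 = 343

343


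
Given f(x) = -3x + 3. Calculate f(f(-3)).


f(-3) = 12
f(12) = -33

-33


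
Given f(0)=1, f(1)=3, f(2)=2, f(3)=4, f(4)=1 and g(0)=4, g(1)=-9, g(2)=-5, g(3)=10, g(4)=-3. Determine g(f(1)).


f(1) = 3
g(3) = 10

10


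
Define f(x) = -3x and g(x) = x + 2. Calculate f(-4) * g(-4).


f(-4) = 12
g(-4) = -2
Product = -24

-24


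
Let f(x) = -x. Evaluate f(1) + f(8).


f(1) = -1
f(8) = -8
Sum = -9

-9


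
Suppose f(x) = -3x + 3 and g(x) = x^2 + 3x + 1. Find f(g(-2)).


6


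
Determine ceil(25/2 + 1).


14


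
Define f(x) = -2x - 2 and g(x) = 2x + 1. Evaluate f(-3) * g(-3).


-20


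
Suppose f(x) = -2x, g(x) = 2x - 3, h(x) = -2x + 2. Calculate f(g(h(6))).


h(6) = -10
g(-10) = -23
f(-23) = 46

46


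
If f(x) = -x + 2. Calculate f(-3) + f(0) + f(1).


f(-3) = 5
f(0) = 2
f(1) = 1
Sum = 8

8


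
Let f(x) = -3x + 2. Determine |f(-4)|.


f(-4) = 14
|14| = 14

14


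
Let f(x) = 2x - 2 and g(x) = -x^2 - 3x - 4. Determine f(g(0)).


-10


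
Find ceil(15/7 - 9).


15/7 = 2.1429
2.1429 - 9 = -6.8571
ceil(-6.8571) = -6

-6


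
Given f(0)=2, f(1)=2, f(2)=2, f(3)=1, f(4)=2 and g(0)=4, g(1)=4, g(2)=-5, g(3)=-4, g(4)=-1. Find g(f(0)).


f(0) = 2
g(2) = -5

-5


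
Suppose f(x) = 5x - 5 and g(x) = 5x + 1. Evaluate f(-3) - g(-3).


f(-3) = -20
g(-3) = -14
Difference = -6

-6


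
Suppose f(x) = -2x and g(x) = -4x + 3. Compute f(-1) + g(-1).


f(-1) = 2
g(-1) = 7
Sum = 9

9


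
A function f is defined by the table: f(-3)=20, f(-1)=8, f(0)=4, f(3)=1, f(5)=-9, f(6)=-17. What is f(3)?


1


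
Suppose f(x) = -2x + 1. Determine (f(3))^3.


f(3) = -5
(-5)^3 = -125

-125


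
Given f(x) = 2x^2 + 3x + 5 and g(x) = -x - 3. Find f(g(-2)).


g(-2) = -1
f(-1) = 2*(-1)^2 + 3*(-1) + 5 = 4

4


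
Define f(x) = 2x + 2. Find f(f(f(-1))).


f(-1) = 0
f(0) = 2
f(2) = 6

6


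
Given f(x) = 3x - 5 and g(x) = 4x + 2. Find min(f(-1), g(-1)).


f(-1) = -8
g(-1) = -2
min = -8

-8


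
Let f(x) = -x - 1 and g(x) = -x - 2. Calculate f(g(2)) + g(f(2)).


f(g(2)) = 3
g(f(2)) = 1
Sum = 4

4


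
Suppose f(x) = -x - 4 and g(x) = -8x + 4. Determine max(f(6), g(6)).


-10


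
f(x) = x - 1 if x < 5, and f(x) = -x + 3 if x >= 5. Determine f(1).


1 satisfies x < 5
f(1) = 0

0


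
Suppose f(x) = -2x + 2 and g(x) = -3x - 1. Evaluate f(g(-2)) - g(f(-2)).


f(g(-2)) = -8
g(f(-2)) = -19
Difference = 11

11


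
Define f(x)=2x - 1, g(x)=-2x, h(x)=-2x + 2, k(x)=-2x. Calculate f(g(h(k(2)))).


-41


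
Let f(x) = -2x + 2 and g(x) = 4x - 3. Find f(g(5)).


g(5) = 17
f(17) = -32

-32


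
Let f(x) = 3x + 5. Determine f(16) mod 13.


f(16) = 53
53 mod 13 = 1

1


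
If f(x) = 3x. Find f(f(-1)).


f(-1) = -3
f(-3) = -9

-9


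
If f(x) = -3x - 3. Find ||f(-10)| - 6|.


f(-10) = 27
|27| = 27
|27 - 6| = 21

21


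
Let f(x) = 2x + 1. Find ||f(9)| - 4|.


f(9) = 19
|19| = 19
|19 - 4| = 15

15


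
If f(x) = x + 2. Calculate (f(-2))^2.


f(-2) = 0
(0)^2 = 0

0


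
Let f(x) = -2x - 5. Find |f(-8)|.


f(-8) = 11
|11| = 11

11


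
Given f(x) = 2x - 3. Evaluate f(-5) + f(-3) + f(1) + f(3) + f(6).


f(-5) = -13
f(-3) = -9
f(1) = -1
f(3) = 3
f(6) = 9
Sum = -11

-11


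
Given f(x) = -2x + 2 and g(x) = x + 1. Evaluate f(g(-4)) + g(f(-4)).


f(g(-4)) = 8
g(f(-4)) = 11
Sum = 19

19


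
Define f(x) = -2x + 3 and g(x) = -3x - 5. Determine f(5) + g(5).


f(5) = -7
g(5) = -20
Sum = -27

-27


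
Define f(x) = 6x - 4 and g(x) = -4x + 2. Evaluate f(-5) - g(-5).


f(-5) = -34
g(-5) = 22
Difference = -56

-56


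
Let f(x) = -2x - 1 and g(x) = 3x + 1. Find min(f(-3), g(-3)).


f(-3) = 5
g(-3) = -8
min = -8

-8


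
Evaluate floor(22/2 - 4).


22/2 = 11
11 - 4 = 7
floor(7) = 7

7


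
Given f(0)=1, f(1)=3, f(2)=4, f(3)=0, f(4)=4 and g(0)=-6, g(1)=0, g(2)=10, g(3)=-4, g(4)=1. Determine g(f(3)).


f(3) = 0
g(0) = -6

-6


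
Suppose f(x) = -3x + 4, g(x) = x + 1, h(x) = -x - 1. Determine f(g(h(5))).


19


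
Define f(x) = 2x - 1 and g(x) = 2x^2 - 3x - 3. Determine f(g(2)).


-3


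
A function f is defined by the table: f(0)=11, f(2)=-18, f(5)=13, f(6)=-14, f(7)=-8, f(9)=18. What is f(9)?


Reading from the table at x = 9

18


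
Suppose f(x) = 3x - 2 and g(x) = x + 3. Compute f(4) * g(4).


70


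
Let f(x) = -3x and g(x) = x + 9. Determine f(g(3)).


g(3) = 12
f(12) = -36

-36


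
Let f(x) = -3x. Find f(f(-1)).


f(-1) = 3
f(3) = -9

-9


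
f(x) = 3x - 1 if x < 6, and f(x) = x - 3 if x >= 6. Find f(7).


4


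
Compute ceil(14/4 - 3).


14/4 = 3.5
3.5 - 3 = 0.5
ceil(0.5) = 1

1


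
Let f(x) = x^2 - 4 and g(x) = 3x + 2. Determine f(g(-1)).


g(-1) = -1
f(-1) = 1*(-1)^2 - 4 = -3

-3


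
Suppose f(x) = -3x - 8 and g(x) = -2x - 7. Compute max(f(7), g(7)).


-21


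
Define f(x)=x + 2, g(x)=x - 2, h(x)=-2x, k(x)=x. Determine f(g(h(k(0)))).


k(0) = 0
h(0) = 0
g(0) = -2
f(-2) = 0

0


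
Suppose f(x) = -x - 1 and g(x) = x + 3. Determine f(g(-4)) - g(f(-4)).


f(g(-4)) = 0
g(f(-4)) = 6
Difference = -6

-6


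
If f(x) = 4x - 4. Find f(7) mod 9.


f(7) = 24
24 mod 9 = 6

6


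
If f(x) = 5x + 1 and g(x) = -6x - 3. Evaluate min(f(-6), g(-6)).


-29


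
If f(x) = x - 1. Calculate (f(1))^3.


f(1) = 0
(0)^3 = 0

0


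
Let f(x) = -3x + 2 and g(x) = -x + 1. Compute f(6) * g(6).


f(6) = -16
g(6) = -5
Product = 80

80


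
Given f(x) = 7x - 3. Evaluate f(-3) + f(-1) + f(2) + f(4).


f(-3) = -24
f(-1) = -10
f(2) = 11
f(4) = 25
Sum = 2

2


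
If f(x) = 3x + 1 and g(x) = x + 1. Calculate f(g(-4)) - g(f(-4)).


f(g(-4)) = -8
g(f(-4)) = -10
Difference = 2

2


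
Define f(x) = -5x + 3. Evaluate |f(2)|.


f(2) = -7
|-7| = 7

7


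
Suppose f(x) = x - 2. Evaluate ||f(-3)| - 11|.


f(-3) = -5
|-5| = 5
|5 - 11| = 6

6


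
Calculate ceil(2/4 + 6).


2/4 = 0.5
0.5 + 6 = 6.5
ceil(6.5) = 7

7


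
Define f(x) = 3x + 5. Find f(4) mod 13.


f(4) = 17
17 mod 13 = 4

4


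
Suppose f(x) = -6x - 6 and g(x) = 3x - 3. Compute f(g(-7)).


138


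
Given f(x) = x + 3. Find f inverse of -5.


Solve x + 3 = -5
x = (-5 - 3) / 1 = -8

-8


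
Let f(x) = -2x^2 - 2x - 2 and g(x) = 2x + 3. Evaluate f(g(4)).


-266


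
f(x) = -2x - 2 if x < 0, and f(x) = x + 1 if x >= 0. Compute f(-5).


8


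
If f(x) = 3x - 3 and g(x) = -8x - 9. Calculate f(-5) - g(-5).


-49


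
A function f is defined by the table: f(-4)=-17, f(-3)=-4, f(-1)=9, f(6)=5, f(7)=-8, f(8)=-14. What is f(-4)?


Reading from the table at x = -4

-17


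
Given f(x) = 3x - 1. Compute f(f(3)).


f(3) = 8
f(8) = 23

23


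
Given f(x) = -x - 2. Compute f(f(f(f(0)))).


f(0) = -2
f(-2) = 0
f(0) = -2
f(-2) = 0

0


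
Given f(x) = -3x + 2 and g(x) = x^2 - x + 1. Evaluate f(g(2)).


g(2) = 3
f(3) = -7

-7


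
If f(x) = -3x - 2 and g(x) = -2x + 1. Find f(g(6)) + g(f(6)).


f(g(6)) = 31
g(f(6)) = 41
Sum = 72

72


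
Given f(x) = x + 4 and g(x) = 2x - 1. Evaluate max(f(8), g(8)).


f(8) = 12
g(8) = 15
max = 15

15


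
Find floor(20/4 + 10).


20/4 = 5
5 + 10 = 15
floor(15) = 15

15


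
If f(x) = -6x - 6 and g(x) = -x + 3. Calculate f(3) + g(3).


f(3) = -24
g(3) = 0
Sum = -24

-24


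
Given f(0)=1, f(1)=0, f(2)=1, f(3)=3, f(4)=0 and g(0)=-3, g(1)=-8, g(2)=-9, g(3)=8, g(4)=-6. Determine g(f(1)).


f(1) = 0
g(0) = -3

-3


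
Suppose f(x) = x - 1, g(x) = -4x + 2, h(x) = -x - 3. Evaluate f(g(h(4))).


29


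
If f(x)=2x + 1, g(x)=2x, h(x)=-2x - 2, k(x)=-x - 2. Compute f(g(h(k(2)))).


25


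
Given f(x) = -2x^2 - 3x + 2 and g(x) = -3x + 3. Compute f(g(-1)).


g(-1) = 6
f(6) = (-2)*(6)^2 - 3*(6) + 2 = -88

-88


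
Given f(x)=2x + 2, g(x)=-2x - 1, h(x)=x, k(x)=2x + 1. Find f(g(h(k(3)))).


-28


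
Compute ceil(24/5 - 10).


-5


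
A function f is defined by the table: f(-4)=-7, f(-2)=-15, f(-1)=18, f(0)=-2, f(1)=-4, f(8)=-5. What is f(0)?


Reading from the table at x = 0

-2


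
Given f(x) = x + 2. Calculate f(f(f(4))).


f(4) = 6
f(6) = 8
f(8) = 10

10


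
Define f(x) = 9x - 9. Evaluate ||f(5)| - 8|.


f(5) = 36
|36| = 36
|36 - 8| = 28

28


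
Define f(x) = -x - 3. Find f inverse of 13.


Solve -x - 3 = 13
x = (13 + 3) / (-1) = -16

-16


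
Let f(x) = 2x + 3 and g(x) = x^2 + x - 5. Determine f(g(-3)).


g(-3) = 1
f(1) = 5

5


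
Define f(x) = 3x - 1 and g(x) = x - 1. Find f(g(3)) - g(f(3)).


f(g(3)) = 5
g(f(3)) = 7
Difference = -2

-2


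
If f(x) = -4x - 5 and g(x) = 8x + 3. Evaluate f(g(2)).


-81


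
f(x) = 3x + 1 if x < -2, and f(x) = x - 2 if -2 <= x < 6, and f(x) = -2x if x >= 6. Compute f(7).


7 satisfies x >= 6
f(7) = -14

-14


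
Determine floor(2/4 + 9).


9


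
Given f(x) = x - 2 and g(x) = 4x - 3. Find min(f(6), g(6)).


f(6) = 4
g(6) = 21
min = 4

4


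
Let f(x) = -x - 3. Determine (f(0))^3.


f(0) = -3
(-3)^3 = -27

-27


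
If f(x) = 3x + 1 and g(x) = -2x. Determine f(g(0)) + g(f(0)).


f(g(0)) = 1
g(f(0)) = -2
Sum = -1

-1


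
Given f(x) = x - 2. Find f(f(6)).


f(6) = 4
f(4) = 2

2


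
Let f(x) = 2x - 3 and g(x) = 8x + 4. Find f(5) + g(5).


f(5) = 7
g(5) = 44
Sum = 51

51


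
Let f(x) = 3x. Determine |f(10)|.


f(10) = 30
|30| = 30

30


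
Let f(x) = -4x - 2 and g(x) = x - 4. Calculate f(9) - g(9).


-43


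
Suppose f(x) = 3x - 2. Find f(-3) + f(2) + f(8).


15


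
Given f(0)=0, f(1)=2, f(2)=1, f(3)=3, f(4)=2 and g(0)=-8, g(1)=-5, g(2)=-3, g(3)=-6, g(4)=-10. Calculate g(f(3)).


f(3) = 3
g(3) = -6

-6


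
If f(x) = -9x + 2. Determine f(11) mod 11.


f(11) = -97
-97 mod 11 = 2

2


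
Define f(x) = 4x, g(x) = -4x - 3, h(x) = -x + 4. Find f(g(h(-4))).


h(-4) = 8
g(8) = -35
f(-35) = -140

-140


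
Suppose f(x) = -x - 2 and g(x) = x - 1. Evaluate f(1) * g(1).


f(1) = -3
g(1) = 0
Product = 0

0


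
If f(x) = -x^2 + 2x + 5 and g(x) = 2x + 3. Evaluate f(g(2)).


g(2) = 7
f(7) = (-1)*(7)^2 + 2*(7) + 5 = -30

-30


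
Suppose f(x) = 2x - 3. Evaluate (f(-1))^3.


-125


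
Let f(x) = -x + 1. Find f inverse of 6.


Solve -x + 1 = 6
x = (6 - 1) / (-1) = -5

-5


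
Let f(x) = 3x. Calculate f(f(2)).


f(2) = 6
f(6) = 18

18


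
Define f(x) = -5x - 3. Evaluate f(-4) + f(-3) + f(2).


16


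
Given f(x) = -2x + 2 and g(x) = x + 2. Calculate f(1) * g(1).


f(1) = 0
g(1) = 3
Product = 0

0


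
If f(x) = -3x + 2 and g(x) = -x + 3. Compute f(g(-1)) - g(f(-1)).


-8


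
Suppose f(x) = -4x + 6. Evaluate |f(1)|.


2


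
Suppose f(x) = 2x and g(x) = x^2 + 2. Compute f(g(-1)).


g(-1) = 3
f(3) = 6

6


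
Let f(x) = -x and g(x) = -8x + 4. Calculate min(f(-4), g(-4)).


f(-4) = 4
g(-4) = 36
min = 4

4


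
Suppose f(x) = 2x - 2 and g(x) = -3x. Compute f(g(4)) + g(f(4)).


f(g(4)) = -26
g(f(4)) = -18
Sum = -44

-44


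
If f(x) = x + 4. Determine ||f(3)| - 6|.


f(3) = 7
|7| = 7
|7 - 6| = 1

1


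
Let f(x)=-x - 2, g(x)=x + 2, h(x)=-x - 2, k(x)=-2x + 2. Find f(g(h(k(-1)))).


2


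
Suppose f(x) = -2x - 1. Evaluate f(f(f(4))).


-35


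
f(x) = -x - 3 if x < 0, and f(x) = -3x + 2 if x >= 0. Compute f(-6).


-6 satisfies x < 0
f(-6) = 3

3


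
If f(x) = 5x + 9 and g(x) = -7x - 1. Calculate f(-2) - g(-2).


-14


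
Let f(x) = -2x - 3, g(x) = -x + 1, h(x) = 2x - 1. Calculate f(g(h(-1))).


h(-1) = -3
g(-3) = 4
f(4) = -11

-11


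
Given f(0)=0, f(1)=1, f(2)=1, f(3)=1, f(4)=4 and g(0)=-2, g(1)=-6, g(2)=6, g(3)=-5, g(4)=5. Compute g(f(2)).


-6


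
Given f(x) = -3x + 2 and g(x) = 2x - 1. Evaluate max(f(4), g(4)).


f(4) = -10
g(4) = 7
max = 7

7


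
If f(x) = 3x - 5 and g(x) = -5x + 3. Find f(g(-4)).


g(-4) = 23
f(23) = 64

64


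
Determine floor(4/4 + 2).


4/4 = 1
1 + 2 = 3
floor(3) = 3

3


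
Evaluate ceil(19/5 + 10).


14


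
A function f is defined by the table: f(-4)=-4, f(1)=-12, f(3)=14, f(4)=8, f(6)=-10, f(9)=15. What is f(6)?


Reading from the table at x = 6

-10


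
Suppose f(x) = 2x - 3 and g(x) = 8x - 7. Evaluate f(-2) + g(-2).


f(-2) = -7
g(-2) = -23
Sum = -30

-30


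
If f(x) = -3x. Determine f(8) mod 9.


3


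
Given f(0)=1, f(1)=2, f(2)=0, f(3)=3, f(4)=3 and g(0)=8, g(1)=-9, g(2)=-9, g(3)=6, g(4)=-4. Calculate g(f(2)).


f(2) = 0
g(0) = 8

8


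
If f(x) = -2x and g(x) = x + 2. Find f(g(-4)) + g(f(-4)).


f(g(-4)) = 4
g(f(-4)) = 10
Sum = 14

14


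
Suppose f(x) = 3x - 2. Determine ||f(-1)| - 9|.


f(-1) = -5
|-5| = 5
|5 - 9| = 4

4


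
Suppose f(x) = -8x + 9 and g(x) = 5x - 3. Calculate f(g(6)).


g(6) = 27
f(27) = -207

-207


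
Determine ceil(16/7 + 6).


16/7 = 2.2857
2.2857 + 6 = 8.2857
ceil(8.2857) = 9

9


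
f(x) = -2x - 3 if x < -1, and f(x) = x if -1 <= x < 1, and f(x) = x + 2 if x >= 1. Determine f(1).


1 satisfies x >= 1
f(1) = 3

3


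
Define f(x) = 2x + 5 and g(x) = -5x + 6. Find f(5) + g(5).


-4


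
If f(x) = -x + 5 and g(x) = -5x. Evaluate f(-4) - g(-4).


f(-4) = 9
g(-4) = 20
Difference = -11

-11


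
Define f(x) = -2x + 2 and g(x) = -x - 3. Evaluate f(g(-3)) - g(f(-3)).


13


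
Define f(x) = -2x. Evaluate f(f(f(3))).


f(3) = -6
f(-6) = 12
f(12) = -24

-24


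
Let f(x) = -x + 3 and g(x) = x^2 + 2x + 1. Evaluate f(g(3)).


g(3) = 16
f(16) = -13

-13


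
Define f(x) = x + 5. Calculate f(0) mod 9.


f(0) = 5
5 mod 9 = 5

5
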